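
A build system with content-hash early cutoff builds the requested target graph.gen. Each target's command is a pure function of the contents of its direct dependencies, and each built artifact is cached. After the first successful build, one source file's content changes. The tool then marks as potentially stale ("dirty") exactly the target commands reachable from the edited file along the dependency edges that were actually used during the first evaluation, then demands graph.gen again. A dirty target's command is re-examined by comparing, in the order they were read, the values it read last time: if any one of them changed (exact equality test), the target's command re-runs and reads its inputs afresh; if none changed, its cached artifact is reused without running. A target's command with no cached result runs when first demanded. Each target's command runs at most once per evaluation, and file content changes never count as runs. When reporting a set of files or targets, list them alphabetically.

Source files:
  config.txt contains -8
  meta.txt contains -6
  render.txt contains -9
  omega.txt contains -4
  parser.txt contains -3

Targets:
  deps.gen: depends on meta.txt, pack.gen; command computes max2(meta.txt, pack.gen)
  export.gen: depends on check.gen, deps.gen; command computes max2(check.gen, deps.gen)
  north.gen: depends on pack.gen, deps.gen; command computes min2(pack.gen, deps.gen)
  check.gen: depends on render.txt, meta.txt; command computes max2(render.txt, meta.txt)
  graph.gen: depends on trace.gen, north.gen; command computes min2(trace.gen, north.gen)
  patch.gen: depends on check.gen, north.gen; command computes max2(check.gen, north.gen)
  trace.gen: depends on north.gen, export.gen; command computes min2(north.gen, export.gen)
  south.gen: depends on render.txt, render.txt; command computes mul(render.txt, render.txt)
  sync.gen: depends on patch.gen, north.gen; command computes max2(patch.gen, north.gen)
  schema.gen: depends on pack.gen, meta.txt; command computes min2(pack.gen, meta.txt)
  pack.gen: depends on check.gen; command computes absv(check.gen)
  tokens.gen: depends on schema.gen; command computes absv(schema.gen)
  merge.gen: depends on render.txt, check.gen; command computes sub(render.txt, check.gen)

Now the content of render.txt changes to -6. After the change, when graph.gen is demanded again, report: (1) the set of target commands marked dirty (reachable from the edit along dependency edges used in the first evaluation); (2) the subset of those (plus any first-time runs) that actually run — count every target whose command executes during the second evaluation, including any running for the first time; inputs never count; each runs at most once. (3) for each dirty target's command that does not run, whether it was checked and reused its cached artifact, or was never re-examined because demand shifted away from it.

Marked dirty: check.gen, deps.gen, export.gen, graph.gen, north.gen, pack.gen, trace.gen.
Target commands that run: check.gen — 1 in total.
Checked but reused from cache: deps.gen, export.gen, graph.gen, north.gen, pack.gen, trace.gen.
Key observation: the change is absorbed at check.gen — it re-runs but produces the same value, and the output's value is unchanged.

First evaluation (everything demanded from the output):
  check.gen = max2(-9, -6) = -6
  pack.gen = absv(-6) = 6
  deps.gen = max2(-6, 6) = 6
  export.gen = max2(-6, 6) = 6
  north.gen = min2(6, 6) = 6
  trace.gen = min2(6, 6) = 6
  graph.gen = min2(6, 6) = 6

Propagation after the edit:
  check.gen: runs — render.txt -9->-6; result -6 (same value as before).
  pack.gen: checked — values it read are unchanged (check.gen unchanged); reused cached 6 without running.
  deps.gen: checked — values it read are unchanged (meta.txt unchanged, pack.gen unchanged); reused cached 6 without running.
  export.gen: checked — values it read are unchanged (check.gen unchanged, deps.gen unchanged); reused cached 6 without running.
  north.gen: checked — values it read are unchanged (pack.gen unchanged, deps.gen unchanged); reused cached 6 without running.
  trace.gen: checked — values it read are unchanged (north.gen unchanged, export.gen unchanged); reused cached 6 without running.
  graph.gen: checked — values it read are unchanged (trace.gen unchanged, north.gen unchanged); reused cached 6 without running.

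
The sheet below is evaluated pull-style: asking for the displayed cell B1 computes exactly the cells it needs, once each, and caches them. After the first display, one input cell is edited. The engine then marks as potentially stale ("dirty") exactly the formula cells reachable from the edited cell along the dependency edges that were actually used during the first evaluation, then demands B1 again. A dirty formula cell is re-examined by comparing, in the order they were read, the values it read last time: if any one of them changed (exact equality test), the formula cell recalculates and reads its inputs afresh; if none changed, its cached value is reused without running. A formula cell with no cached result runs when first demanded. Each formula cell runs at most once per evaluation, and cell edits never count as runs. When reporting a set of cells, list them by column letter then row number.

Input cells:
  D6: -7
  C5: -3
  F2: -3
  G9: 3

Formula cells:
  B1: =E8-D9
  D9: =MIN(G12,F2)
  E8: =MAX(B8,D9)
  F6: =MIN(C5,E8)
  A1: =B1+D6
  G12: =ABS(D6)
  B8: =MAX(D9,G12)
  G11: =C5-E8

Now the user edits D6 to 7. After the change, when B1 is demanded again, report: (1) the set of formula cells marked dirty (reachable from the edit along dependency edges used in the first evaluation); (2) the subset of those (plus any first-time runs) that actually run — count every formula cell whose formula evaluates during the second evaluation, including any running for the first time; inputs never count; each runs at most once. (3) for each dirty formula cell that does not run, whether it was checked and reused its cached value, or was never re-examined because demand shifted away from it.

The edit dirties: B1, B8, D9, E8, G12.
1 formula cells run: G12.
Cache hits after checking: B1, B8, D9, E8.
Note the absorption at G12: it re-runs yet its value is the same, leaving the output's value untouched.

First demand of the output computes:
  G12 = ABS(-7) = 7
  D9 = MIN(7, -3) = -3
  B8 = MAX(-3, 7) = 7
  E8 = MAX(7, -3) = 7
  B1 = 7 - -3 = 10

After the edit, cleaning proceeds:
  G12: a read changed (D6 -7->7) — executes, giving 7 — identical to its old value.
  D9: dirty, but its reads are unchanged (G12 unchanged, F2 unchanged); cached -3 stands.
  B8: dirty, but its reads are unchanged (D9 unchanged, G12 unchanged); cached 7 stands.
  E8: dirty, but its reads are unchanged (B8 unchanged, D9 unchanged); cached 7 stands.
  B1: dirty, but its reads are unchanged (E8 unchanged, D9 unchanged); cached 10 stands.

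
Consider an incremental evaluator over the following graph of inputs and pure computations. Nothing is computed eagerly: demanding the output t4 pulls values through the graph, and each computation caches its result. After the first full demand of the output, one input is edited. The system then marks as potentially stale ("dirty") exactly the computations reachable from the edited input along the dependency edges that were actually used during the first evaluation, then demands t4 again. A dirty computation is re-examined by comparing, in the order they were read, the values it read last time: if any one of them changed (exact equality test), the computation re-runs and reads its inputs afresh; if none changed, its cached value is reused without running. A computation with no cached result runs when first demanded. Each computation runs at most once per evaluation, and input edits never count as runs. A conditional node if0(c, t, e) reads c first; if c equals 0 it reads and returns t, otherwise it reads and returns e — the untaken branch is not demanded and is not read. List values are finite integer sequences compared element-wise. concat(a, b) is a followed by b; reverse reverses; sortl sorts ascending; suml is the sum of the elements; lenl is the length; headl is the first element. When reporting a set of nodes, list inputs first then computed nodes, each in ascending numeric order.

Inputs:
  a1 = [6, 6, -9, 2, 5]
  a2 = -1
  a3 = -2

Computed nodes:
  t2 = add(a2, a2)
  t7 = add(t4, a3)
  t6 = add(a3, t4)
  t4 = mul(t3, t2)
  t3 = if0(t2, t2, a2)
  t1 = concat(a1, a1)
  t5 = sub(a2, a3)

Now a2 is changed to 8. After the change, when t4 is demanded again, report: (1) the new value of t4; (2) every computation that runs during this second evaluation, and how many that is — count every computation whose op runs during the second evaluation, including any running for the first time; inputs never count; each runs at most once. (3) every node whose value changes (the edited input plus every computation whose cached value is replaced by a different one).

Initial pass — values computed on the first demand:
  t2 = add(-1, -1) = -2
  t3 = if0(t2=-2 -> else branch a2) = -1
  t4 = mul(-1, -2) = 2

Second demand — change propagation:
  t2: re-runs because a2 -1->8; a2 -1->8; new result 16.
  t3: re-runs because t2 -2->16; a2 -1->8; new result 8.
  t4: re-runs because t3 -1->8; t2 -2->16; new result 128.

t4 now evaluates to 128.
Run set: t2, t3, t4 (3 run).
Changed values: a2, t2, t3, t4.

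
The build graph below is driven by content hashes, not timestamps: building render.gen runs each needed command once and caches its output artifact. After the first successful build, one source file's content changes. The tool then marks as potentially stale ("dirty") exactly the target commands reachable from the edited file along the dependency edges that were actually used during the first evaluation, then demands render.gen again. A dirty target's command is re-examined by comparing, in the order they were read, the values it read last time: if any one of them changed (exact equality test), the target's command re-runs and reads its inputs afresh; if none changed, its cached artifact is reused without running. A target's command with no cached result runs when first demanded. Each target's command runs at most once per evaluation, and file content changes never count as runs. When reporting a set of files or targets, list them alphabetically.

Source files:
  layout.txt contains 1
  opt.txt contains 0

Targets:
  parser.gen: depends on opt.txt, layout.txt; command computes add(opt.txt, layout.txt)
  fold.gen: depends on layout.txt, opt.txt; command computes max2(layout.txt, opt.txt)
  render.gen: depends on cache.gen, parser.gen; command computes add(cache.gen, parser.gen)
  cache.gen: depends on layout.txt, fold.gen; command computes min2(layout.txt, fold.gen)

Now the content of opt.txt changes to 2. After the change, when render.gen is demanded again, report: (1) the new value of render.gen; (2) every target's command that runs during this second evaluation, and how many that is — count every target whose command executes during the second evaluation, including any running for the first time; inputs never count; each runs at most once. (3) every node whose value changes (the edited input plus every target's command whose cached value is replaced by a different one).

render.gen now evaluates to 4.
Run set: cache.gen, fold.gen, parser.gen, render.gen (4 run).
Changed values: fold.gen, opt.txt, parser.gen, render.gen.

Initial pass — values computed on the first demand:
  fold.gen = max2(1, 0) = 1
  cache.gen = min2(1, 1) = 1
  parser.gen = add(0, 1) = 1
  render.gen = add(1, 1) = 2

Second demand — change propagation:
  fold.gen: re-runs because opt.txt 0->2; new result 2.
  cache.gen: re-runs because fold.gen 1->2; new result 1 (unchanged).
  parser.gen: re-runs because opt.txt 0->2; new result 3.
  render.gen: re-runs because parser.gen 1->3; new result 4.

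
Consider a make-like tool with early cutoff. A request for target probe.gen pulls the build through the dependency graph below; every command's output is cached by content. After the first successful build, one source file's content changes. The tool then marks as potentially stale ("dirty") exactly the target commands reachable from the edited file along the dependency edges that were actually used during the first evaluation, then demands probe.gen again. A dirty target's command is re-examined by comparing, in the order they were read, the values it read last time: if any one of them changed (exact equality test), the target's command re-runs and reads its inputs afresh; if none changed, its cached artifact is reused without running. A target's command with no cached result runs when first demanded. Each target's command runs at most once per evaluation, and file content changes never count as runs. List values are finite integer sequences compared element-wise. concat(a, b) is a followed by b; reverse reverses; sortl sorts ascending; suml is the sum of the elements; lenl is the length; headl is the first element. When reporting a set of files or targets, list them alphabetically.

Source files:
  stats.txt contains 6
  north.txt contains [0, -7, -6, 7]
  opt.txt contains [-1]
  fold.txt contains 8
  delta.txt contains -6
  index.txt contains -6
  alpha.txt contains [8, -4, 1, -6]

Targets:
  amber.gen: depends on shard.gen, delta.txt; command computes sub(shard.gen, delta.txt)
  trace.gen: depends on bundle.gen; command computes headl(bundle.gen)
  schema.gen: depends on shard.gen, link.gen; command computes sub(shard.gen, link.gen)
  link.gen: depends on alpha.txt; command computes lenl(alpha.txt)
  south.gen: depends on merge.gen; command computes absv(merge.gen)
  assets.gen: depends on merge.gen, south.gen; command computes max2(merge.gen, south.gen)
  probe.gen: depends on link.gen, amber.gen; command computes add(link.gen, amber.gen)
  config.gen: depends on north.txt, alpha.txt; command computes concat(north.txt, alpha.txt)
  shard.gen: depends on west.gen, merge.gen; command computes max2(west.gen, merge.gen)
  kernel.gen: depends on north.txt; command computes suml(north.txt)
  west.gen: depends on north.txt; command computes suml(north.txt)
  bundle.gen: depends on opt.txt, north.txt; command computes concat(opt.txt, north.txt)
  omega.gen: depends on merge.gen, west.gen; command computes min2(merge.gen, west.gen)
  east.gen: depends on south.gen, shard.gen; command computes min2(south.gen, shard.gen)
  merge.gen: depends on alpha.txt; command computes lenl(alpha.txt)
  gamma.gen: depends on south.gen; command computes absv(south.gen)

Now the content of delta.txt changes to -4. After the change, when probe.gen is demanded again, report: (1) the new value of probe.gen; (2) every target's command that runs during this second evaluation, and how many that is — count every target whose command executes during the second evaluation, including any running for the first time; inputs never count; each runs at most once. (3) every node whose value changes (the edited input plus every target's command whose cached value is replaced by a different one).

First demand of the output computes:
  link.gen = lenl([8, -4, 1, -6]) = 4
  merge.gen = lenl([8, -4, 1, -6]) = 4
  west.gen = suml([0, -7, -6, 7]) = -6
  shard.gen = max2(-6, 4) = 4
  amber.gen = sub(4, -6) = 10
  probe.gen = add(4, 10) = 14

After the edit, cleaning proceeds:
  amber.gen: a read changed (delta.txt -6->-4) — executes, giving 8.
  probe.gen: a read changed (amber.gen 10->8) — executes, giving 12.

Demanding probe.gen again yields 12.
2 target commands run: amber.gen, probe.gen.
The nodes whose values change: amber.gen, delta.txt, probe.gen.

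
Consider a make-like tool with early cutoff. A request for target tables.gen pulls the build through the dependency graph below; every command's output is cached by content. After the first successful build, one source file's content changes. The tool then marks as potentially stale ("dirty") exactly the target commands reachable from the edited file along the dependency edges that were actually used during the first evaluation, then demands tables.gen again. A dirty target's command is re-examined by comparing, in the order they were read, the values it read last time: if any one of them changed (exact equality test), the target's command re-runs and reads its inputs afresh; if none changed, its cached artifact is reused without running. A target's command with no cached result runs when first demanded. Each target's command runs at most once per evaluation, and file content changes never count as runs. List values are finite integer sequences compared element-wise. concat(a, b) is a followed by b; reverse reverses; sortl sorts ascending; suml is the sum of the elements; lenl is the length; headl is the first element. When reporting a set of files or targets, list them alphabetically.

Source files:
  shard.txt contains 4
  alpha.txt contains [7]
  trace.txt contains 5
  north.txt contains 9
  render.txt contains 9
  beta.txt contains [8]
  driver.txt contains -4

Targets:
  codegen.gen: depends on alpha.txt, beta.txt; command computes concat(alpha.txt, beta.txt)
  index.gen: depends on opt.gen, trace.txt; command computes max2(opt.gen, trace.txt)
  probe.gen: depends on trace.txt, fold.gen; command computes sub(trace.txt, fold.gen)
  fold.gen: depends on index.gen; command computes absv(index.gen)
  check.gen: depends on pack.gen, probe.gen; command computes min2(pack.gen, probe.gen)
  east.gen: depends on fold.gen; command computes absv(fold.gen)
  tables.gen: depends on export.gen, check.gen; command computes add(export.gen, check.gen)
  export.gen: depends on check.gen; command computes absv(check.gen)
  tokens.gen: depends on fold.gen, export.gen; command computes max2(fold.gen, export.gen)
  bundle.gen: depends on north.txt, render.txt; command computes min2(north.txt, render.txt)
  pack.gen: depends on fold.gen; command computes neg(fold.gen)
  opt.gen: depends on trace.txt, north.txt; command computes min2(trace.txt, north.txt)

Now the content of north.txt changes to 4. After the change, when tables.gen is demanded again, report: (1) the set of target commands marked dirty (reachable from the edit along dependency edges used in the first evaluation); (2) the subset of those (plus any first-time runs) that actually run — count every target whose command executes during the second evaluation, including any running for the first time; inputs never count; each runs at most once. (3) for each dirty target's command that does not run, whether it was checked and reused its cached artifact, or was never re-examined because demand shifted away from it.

The edit dirties: check.gen, export.gen, fold.gen, index.gen, opt.gen, pack.gen, probe.gen, tables.gen.
2 target commands run: index.gen, opt.gen.
Cache hits after checking: check.gen, export.gen, fold.gen, pack.gen, probe.gen, tables.gen.
Note the absorption at index.gen: it re-runs yet its value is the same, leaving the output's value untouched.

First demand of the output computes:
  opt.gen = min2(5, 9) = 5
  index.gen = max2(5, 5) = 5
  fold.gen = absv(5) = 5
  pack.gen = neg(5) = -5
  probe.gen = sub(5, 5) = 0
  check.gen = min2(-5, 0) = -5
  export.gen = absv(-5) = 5
  tables.gen = add(5, -5) = 0

After the edit, cleaning proceeds:
  opt.gen: a read changed (north.txt 9->4) — executes, giving 4.
  index.gen: a read changed (opt.gen 5->4) — executes, giving 5 — identical to its old value.
  fold.gen: dirty, but its reads are unchanged (index.gen unchanged); cached 5 stands.
  pack.gen: dirty, but its reads are unchanged (fold.gen unchanged); cached -5 stands.
  probe.gen: dirty, but its reads are unchanged (trace.txt unchanged, fold.gen unchanged); cached 0 stands.
  check.gen: dirty, but its reads are unchanged (pack.gen unchanged, probe.gen unchanged); cached -5 stands.
  export.gen: dirty, but its reads are unchanged (check.gen unchanged); cached 5 stands.
  tables.gen: dirty, but its reads are unchanged (export.gen unchanged, check.gen unchanged); cached 0 stands.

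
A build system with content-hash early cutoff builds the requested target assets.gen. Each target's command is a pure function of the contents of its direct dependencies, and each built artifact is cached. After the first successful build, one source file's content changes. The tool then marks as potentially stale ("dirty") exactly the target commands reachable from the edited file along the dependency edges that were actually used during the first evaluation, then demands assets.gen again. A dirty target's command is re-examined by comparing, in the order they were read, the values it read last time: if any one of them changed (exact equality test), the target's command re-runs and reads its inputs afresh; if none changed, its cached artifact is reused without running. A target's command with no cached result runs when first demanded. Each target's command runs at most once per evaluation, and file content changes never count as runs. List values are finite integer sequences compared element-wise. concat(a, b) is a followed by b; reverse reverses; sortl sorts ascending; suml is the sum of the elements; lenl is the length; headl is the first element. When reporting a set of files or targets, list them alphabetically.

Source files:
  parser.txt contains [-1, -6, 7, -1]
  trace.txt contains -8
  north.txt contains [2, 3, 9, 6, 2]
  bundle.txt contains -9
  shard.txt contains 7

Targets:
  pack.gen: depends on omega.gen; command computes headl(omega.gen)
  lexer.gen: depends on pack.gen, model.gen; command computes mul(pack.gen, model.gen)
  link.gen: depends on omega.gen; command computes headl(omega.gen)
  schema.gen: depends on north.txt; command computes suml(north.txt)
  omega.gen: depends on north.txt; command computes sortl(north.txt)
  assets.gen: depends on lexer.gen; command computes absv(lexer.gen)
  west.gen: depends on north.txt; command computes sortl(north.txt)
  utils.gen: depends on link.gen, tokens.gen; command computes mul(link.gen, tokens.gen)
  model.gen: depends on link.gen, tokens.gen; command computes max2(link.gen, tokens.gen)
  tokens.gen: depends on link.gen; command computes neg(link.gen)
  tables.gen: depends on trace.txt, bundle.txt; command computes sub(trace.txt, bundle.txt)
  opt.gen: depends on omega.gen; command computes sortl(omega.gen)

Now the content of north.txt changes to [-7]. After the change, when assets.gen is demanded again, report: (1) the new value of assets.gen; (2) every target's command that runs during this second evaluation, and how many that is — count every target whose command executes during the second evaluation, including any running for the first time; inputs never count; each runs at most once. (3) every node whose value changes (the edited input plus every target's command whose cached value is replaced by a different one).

First evaluation (everything demanded from the output):
  omega.gen = sortl([2, 3, 9, 6, 2]) = [2, 2, 3, 6, 9]
  link.gen = headl([2, 2, 3, 6, 9]) = 2
  pack.gen = headl([2, 2, 3, 6, 9]) = 2
  tokens.gen = neg(2) = -2
  model.gen = max2(2, -2) = 2
  lexer.gen = mul(2, 2) = 4
  assets.gen = absv(4) = 4

Propagation after the edit:
  omega.gen: runs — north.txt [2, 3, 9, 6, 2]->[-7]; result [-7].
  link.gen: runs — omega.gen [2, 2, 3, 6, 9]->[-7]; result -7.
  pack.gen: runs — omega.gen [2, 2, 3, 6, 9]->[-7]; result -7.
  tokens.gen: runs — link.gen 2->-7; result 7.
  model.gen: runs — link.gen 2->-7; tokens.gen -2->7; result 7.
  lexer.gen: runs — pack.gen 2->-7; model.gen 2->7; result -49.
  assets.gen: runs — lexer.gen 4->-49; result 49.

New value of assets.gen: 49.
Target commands that run: assets.gen, lexer.gen, link.gen, model.gen, omega.gen, pack.gen, tokens.gen — 7 in total.
Values that change: assets.gen, lexer.gen, link.gen, model.gen, north.txt, omega.gen, pack.gen, tokens.gen.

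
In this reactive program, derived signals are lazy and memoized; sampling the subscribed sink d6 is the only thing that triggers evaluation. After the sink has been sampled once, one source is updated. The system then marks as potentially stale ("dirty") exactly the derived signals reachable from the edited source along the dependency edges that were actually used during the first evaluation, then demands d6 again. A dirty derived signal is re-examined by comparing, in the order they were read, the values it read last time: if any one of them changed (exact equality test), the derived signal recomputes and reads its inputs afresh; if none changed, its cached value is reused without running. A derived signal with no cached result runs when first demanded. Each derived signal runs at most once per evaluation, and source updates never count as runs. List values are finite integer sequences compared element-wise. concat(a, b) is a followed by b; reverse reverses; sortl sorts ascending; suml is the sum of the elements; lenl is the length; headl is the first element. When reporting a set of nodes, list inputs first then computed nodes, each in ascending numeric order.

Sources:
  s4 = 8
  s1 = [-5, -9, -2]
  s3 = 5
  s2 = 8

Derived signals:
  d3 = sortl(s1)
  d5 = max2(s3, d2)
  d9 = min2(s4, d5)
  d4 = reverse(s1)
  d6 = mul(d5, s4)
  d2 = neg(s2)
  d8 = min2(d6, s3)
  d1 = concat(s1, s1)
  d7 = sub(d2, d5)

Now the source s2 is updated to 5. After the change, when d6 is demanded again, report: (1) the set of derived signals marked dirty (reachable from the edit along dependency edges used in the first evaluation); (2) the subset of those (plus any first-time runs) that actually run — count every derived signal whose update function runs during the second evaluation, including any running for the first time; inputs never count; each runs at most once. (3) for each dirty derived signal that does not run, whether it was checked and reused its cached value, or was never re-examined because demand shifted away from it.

First demand of the output computes:
  d2 = neg(8) = -8
  d5 = max2(5, -8) = 5
  d6 = mul(5, 8) = 40

After the edit, cleaning proceeds:
  d2: a read changed (s2 8->5) — executes, giving -5.
  d5: a read changed (d2 -8->-5) — executes, giving 5 — identical to its old value.
  d6: dirty, but its reads are unchanged (d5 unchanged, s4 unchanged); cached 40 stands.

Note the absorption at d5: it re-runs yet its value is the same, leaving the output's value untouched.

The edit dirties: d2, d5, d6.
2 derived signals run: d2, d5.
Cache hits after checking: d6.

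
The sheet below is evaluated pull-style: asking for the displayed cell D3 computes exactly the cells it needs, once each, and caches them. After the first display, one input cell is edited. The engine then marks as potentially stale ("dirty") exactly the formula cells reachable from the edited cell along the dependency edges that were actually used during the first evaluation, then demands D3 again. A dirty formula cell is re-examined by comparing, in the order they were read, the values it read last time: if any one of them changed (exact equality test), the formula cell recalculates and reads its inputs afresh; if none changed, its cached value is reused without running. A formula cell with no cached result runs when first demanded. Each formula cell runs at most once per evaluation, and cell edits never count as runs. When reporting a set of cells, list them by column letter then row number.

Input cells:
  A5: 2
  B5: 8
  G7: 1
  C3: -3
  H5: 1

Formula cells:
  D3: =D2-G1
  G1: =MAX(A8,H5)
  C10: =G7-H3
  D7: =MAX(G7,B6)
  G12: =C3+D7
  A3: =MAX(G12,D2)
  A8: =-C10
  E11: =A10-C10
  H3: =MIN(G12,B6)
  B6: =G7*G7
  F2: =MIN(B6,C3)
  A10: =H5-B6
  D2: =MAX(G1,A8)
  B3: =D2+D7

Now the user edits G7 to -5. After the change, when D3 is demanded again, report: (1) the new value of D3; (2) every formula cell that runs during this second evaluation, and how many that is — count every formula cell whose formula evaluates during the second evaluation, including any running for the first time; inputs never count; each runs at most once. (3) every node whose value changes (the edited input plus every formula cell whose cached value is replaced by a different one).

Demanding D3 again yields 0.
9 formula cells run: A8, B6, C10, D2, D3, D7, G1, G12, H3.
The nodes whose values change: A8, B6, C10, D2, D7, G1, G7, G12, H3.

First demand of the output computes:
  B6 = 1 * 1 = 1
  D7 = MAX(1, 1) = 1
  G12 = -3 + 1 = -2
  H3 = MIN(-2, 1) = -2
  C10 = 1 - -2 = 3
  A8 = -(3) = -3
  G1 = MAX(-3, 1) = 1
  D2 = MAX(1, -3) = 1
  D3 = 1 - 1 = 0

After the edit, cleaning proceeds:
  B6: a read changed (G7 1->-5; G7 1->-5) — executes, giving 25.
  D7: a read changed (G7 1->-5; B6 1->25) — executes, giving 25.
  G12: a read changed (D7 1->25) — executes, giving 22.
  H3: a read changed (G12 -2->22; B6 1->25) — executes, giving 22.
  C10: a read changed (G7 1->-5; H3 -2->22) — executes, giving -27.
  A8: a read changed (C10 3->-27) — executes, giving 27.
  G1: a read changed (A8 -3->27) — executes, giving 27.
  D2: a read changed (G1 1->27; A8 -3->27) — executes, giving 27.
  D3: a read changed (D2 1->27; G1 1->27) — executes, giving 0 — identical to its old value.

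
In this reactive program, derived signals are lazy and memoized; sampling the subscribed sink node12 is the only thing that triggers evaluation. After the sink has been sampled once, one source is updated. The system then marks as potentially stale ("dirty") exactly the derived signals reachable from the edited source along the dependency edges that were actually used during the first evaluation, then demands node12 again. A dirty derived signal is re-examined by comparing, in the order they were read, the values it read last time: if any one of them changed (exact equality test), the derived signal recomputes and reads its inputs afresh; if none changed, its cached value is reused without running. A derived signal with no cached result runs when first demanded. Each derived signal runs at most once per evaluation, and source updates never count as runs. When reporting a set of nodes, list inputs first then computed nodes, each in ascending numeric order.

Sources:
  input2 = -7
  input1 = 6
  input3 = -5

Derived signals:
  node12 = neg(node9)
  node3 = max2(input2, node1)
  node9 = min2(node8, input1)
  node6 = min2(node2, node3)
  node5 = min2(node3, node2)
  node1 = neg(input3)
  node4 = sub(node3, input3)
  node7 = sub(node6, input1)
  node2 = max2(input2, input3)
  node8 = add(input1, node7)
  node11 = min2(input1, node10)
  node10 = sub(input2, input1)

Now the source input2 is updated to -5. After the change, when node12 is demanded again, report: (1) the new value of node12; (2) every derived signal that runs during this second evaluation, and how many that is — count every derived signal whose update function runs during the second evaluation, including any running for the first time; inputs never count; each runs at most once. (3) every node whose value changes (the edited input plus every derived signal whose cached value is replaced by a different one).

First demand of the output computes:
  node1 = neg(-5) = 5
  node2 = max2(-7, -5) = -5
  node3 = max2(-7, 5) = 5
  node6 = min2(-5, 5) = -5
  node7 = sub(-5, 6) = -11
  node8 = add(6, -11) = -5
  node9 = min2(-5, 6) = -5
  node12 = neg(-5) = 5

After the edit, cleaning proceeds:
  node2: a read changed (input2 -7->-5) — executes, giving -5 — identical to its old value.
  node3: a read changed (input2 -7->-5) — executes, giving 5 — identical to its old value.
  node6: dirty, but its reads are unchanged (node2 unchanged, node3 unchanged); cached -5 stands.
  node7: dirty, but its reads are unchanged (node6 unchanged, input1 unchanged); cached -11 stands.
  node8: dirty, but its reads are unchanged (input1 unchanged, node7 unchanged); cached -5 stands.
  node9: dirty, but its reads are unchanged (node8 unchanged, input1 unchanged); cached -5 stands.
  node12: dirty, but its reads are unchanged (node9 unchanged); cached 5 stands.

Note where the cutoff bites: node6 is checked, finds nothing changed, and keeps its cache.

Demanding node12 again yields 5.
2 derived signals run: node2, node3.
The nodes whose values change: input2.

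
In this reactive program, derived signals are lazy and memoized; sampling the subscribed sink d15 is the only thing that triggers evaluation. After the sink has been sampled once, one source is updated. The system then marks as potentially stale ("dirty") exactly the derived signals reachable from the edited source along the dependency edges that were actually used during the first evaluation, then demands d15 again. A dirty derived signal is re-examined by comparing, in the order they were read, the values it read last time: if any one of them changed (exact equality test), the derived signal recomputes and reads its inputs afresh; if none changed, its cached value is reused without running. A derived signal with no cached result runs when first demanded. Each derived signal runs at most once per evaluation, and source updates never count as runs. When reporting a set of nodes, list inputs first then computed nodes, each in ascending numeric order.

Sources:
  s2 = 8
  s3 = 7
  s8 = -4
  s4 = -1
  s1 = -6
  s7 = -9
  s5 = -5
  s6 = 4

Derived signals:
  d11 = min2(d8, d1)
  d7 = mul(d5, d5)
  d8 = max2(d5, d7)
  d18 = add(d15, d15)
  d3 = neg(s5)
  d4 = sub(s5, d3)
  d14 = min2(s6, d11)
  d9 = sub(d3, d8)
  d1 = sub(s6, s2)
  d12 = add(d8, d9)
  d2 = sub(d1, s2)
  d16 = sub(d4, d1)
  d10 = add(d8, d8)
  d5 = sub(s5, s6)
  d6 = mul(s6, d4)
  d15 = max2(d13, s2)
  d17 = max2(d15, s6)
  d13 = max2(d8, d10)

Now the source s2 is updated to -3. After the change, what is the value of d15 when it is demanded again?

Demanding d15 again yields 162.

First demand of the output computes:
  d5 = sub(-5, 4) = -9
  d7 = mul(-9, -9) = 81
  d8 = max2(-9, 81) = 81
  d10 = add(81, 81) = 162
  d13 = max2(81, 162) = 162
  d15 = max2(162, 8) = 162

After the edit, cleaning proceeds:
  d15: a read changed (s2 8->-3) — executes, giving 162 — identical to its old value.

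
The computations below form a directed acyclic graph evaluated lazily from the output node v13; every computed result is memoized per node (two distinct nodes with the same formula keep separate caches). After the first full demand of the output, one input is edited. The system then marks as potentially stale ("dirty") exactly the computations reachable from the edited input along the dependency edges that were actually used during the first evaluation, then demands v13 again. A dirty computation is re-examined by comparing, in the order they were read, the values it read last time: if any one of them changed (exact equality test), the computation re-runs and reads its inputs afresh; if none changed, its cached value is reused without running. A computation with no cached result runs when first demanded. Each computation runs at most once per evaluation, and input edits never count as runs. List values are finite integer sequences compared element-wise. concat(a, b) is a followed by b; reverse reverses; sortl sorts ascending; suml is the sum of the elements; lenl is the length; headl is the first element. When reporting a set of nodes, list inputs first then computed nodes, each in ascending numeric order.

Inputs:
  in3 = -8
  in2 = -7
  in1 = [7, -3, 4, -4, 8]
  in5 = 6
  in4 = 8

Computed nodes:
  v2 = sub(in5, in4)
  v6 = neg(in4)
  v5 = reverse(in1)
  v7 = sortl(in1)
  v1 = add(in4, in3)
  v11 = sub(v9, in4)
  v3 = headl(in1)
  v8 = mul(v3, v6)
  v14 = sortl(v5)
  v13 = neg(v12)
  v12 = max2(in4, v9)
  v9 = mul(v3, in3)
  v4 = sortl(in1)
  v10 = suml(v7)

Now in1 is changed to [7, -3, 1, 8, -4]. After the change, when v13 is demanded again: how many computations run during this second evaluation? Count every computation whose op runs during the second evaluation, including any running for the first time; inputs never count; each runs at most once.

First demand of the output computes:
  v3 = headl([7, -3, 4, -4, 8]) = 7
  v9 = mul(7, -8) = -56
  v12 = max2(8, -56) = 8
  v13 = neg(8) = -8

After the edit, cleaning proceeds:
  v3: a read changed (in1 [7, -3, 4, -4, 8]->[7, -3, 1, 8, -4]) — executes, giving 7 — identical to its old value.
  v9: dirty, but its reads are unchanged (v3 unchanged, in3 unchanged); cached -56 stands.
  v12: dirty, but its reads are unchanged (in4 unchanged, v9 unchanged); cached 8 stands.
  v13: dirty, but its reads are unchanged (v12 unchanged); cached -8 stands.

Note the absorption at v3: it re-runs yet its value is the same, leaving the output's value untouched.

1 computations run: v3.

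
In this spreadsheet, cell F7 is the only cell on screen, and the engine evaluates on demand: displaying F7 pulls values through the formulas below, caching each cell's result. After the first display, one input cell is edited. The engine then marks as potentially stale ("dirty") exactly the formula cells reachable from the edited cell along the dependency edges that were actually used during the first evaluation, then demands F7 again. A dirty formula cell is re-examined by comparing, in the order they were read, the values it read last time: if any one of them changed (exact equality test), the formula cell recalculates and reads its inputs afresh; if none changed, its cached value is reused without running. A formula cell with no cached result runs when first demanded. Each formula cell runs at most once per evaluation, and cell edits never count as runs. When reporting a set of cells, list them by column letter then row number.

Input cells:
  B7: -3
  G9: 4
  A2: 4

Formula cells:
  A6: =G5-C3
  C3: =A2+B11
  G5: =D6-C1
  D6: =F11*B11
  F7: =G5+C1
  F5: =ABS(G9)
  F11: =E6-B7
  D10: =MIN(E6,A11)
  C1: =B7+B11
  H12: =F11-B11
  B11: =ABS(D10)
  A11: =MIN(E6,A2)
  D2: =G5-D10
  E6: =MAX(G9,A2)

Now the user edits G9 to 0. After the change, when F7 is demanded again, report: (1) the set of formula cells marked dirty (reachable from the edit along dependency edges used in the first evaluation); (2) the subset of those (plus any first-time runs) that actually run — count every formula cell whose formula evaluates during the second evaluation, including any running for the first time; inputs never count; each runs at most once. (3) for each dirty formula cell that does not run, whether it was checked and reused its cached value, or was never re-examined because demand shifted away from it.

Dirty set: A11, B11, C1, D6, D10, E6, F7, F11, G5.
Run set: E6 (1 run).
Re-examined without running (cache reused): A11, B11, C1, D6, D10, F7, F11, G5.
The important point: E6 recomputes to an identical value, and the output ends up unchanged.

Initial pass — values computed on the first demand:
  E6 = MAX(4, 4) = 4
  A11 = MIN(4, 4) = 4
  D10 = MIN(4, 4) = 4
  B11 = ABS(4) = 4
  C1 = -3 + 4 = 1
  F11 = 4 - -3 = 7
  D6 = 7 * 4 = 28
  G5 = 28 - 1 = 27
  F7 = 27 + 1 = 28

Second demand — change propagation:
  E6: re-runs because G9 4->0; new result 4 (unchanged).
  A11: re-examined; everything it read last time is the same (E6 unchanged, A2 unchanged) — cache 4 kept, no run.
  D10: re-examined; everything it read last time is the same (E6 unchanged, A11 unchanged) — cache 4 kept, no run.
  B11: re-examined; everything it read last time is the same (D10 unchanged) — cache 4 kept, no run.
  C1: re-examined; everything it read last time is the same (B7 unchanged, B11 unchanged) — cache 1 kept, no run.
  F11: re-examined; everything it read last time is the same (E6 unchanged, B7 unchanged) — cache 7 kept, no run.
  D6: re-examined; everything it read last time is the same (F11 unchanged, B11 unchanged) — cache 28 kept, no run.
  G5: re-examined; everything it read last time is the same (D6 unchanged, C1 unchanged) — cache 27 kept, no run.
  F7: re-examined; everything it read last time is the same (G5 unchanged, C1 unchanged) — cache 28 kept, no run.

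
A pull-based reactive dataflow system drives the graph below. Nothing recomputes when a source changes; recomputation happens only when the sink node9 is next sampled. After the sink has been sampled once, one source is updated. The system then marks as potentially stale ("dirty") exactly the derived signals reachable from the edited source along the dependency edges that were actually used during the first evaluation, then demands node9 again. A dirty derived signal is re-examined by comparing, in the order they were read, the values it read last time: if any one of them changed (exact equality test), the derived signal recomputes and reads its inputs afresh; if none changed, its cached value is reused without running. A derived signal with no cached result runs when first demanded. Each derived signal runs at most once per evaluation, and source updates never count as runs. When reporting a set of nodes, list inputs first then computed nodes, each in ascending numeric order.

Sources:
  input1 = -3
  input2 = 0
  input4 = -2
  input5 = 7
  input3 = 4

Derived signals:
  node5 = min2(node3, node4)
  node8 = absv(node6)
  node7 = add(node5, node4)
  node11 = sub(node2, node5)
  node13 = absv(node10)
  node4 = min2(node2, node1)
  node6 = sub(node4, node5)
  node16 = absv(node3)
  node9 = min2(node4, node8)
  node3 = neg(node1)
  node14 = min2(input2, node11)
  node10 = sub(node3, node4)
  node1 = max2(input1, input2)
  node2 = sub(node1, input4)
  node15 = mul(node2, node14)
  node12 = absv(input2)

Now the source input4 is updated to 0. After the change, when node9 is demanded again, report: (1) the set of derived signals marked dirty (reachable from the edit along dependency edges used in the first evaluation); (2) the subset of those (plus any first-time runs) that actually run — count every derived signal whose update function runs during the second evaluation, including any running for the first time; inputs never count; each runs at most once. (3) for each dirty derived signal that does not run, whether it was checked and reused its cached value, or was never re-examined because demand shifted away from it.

Marked dirty: node2, node4, node5, node6, node8, node9.
Derived signals that run: node2, node4 — 2 in total.
Checked but reused from cache: node5, node6, node8, node9.
Key observation: the change is absorbed at node4 — it re-runs but produces the same value, and the output's value is unchanged.

First evaluation (everything demanded from the output):
  node1 = max2(-3, 0) = 0
  node2 = sub(0, -2) = 2
  node3 = neg(0) = 0
  node4 = min2(2, 0) = 0
  node5 = min2(0, 0) = 0
  node6 = sub(0, 0) = 0
  node8 = absv(0) = 0
  node9 = min2(0, 0) = 0

Propagation after the edit:
  node2: runs — input4 -2->0; result 0.
  node4: runs — node2 2->0; result 0 (same value as before).
  node5: checked — values it read are unchanged (node3 unchanged, node4 unchanged); reused cached 0 without running.
  node6: checked — values it read are unchanged (node4 unchanged, node5 unchanged); reused cached 0 without running.
  node8: checked — values it read are unchanged (node6 unchanged); reused cached 0 without running.
  node9: checked — values it read are unchanged (node4 unchanged, node8 unchanged); reused cached 0 without running.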